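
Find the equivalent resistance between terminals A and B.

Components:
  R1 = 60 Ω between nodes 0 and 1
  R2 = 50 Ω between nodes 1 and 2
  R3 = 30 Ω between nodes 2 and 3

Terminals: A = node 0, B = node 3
Reduce the network between node 0 (A) and node 3 (B) by series/parallel combination:
  Rs1 = R1 + R2 (series, joined only at node 1) = 60 + 50 = 110 Ω
  Rs2 = R3 + Rs1 (series, joined only at node 2) = 30 + 110 = 140 Ω
R_eq = 140 Ω

Final answer: 140 Ω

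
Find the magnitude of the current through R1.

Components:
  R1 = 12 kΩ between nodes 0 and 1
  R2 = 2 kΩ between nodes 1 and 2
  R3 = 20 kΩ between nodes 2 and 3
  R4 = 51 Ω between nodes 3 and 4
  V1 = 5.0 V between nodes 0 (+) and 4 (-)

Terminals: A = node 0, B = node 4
Nodal analysis, taking node 4 as the 0 V reference.
Source V1 fixes V_0 = 5 V.
KCL at each unknown node (sum of currents leaving = 0; resistances in Ω):
  Node 1: (V_1 - 5)/12000 + (V_1 - V_2)/2000 = 0
  Node 2: (V_2 - V_1)/2000 + (V_2 - V_3)/20000 = 0
  Node 3: (V_3 - V_2)/20000 + (V_3 - 0)/51 = 0
Collecting terms (coefficients in siemens):
  0.0005833·V_1 - 0.0005·V_2 = 0.0004167
  0.00055·V_2 - 0.0005·V_1 - 0.00005·V_3 = 0
  0.01966·V_3 - 0.00005·V_2 = 0
Solving these 3 simultaneous equations (Gaussian elimination) gives:
  V_1 = 3.238 V, V_2 = 2.944 V, V_3 = 0.007489 V
I_R1 = (V_0 - V_1)/R1 = (5 - 3.238)/12000 = 0.0001468 A
|I_R1| = 0.0001468 A

Final answer: |I_R1| = 0.0001468 A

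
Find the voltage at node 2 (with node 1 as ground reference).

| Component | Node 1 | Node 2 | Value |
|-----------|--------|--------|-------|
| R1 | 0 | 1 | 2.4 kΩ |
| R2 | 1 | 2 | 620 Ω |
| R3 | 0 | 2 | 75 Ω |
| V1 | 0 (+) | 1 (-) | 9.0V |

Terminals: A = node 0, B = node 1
Nodal analysis, taking node 1 as the 0 V reference.
Source V1 fixes V_0 = 9 V.
KCL at each unknown node (sum of currents leaving = 0; resistances in Ω):
  Node 2: (V_2 - 0)/620 + (V_2 - 9)/75 = 0
Collecting terms: 0.01495 × V_2 = 0.12  =>  V_2 = 8.029 V
The requested potential is V_2 = 8.029 V.

Final answer: V_2 = 8.029 V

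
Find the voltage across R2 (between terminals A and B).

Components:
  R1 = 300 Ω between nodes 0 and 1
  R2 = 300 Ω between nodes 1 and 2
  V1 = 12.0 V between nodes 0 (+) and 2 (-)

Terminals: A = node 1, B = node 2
R1 and R2 are in series across V1 (node 0 → node 1 → node 2), and the output A–B is taken across R2, so this is a voltage divider.
Series current: I = V1/(R1 + R2) = 12/(300 + 300) = 12/600 = 0.02 A
V_R2 = I × R2 = V1 × R2/(R1 + R2) = 12 × 300/600 = 6 V

Final answer: 6 V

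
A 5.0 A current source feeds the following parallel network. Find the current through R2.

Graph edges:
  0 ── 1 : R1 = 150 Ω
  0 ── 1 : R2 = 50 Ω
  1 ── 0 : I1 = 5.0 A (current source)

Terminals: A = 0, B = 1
All resistors sit directly between nodes 0 and 1, so they are in parallel and share one voltage V; the full source current 5 A splits among them.
1/R_par = 1/150 + 1/50 = 0.02667 S  =>  R_par = 37.5 Ω
V = I × R_par = 5 × 37.5 = 187.5 V
I_R2 = V/R2 = 187.5/50 = 3.75 A

Final answer: 3.75 A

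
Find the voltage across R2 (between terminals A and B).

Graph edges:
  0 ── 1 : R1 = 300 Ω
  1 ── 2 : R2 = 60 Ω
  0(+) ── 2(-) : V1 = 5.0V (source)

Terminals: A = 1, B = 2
R1 and R2 are in series across V1 (node 0 → node 1 → node 2), and the output A–B is taken across R2, so this is a voltage divider.
Series current: I = V1/(R1 + R2) = 5/(300 + 60) = 5/360 = 0.01389 A
V_R2 = I × R2 = V1 × R2/(R1 + R2) = 5 × 60/360 = 0.8333 V

Final answer: 0.8333 V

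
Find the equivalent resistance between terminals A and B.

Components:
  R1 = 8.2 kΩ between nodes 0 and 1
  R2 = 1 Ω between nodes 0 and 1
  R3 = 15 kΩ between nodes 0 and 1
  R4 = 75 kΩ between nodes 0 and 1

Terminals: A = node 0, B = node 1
Reduce the network between node 0 (A) and node 1 (B) by series/parallel combination:
  Rp1 = R1 ‖ R2 ‖ R3 ‖ R4 (parallel, all between nodes 0 and 1) = 1/(1/8200 + 1/1 + 1/15000 + 1/75000) = 0.9998 Ω
R_eq = 0.9998 Ω

Final answer: 0.9998 Ω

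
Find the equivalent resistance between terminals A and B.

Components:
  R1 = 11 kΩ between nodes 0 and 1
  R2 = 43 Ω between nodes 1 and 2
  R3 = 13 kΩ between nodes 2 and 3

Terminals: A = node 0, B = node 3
Reduce the network between node 0 (A) and node 3 (B) by series/parallel combination:
  Rs1 = R1 + R2 (series, joined only at node 1) = 11000 + 43 = 11040 Ω
  Rs2 = R3 + Rs1 (series, joined only at node 2) = 13000 + 11040 = 24040 Ω
R_eq = 24.04 kΩ

Final answer: 24.04 kΩ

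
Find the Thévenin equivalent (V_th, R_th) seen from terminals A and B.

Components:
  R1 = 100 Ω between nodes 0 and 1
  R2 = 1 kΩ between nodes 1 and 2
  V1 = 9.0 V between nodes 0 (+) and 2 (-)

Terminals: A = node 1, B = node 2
Step 1 — V_th is the open-circuit voltage V_A - V_B (nothing connected across the terminals).
Nodal analysis, taking node 2 as the 0 V reference.
Source V1 fixes V_0 = 9 V.
KCL at each unknown node (sum of currents leaving = 0; resistances in Ω):
  Node 1: (V_1 - 9)/100 + (V_1 - 0)/1000 = 0
Collecting terms: 0.011 × V_1 = 0.09  =>  V_1 = 8.182 V
V_th = V_1 - V_2 = 8.182 - 0 = 8.182 V
Step 2 — R_th: zero the source — replace V1 by a short circuit (node 2 merges into node 0) — and find the resistance seen between A (node 1) and B (node 0).
Reduce the network between node 1 (A) and node 0 (B) by series/parallel combination:
  Rp1 = R1 ‖ R2 (parallel, both between nodes 0 and 1) = 1/(1/100 + 1/1000) = 90.91 Ω
R_th = 90.91 Ω

Final answer: V_th = 8.182 V, R_th = 90.91 Ω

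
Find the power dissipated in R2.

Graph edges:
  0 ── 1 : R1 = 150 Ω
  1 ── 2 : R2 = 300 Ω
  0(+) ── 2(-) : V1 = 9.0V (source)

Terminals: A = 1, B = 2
Nodal analysis, taking node 2 as the 0 V reference.
Source V1 fixes V_0 = 9 V.
KCL at each unknown node (sum of currents leaving = 0; resistances in Ω):
  Node 1: (V_1 - 9)/150 + (V_1 - 0)/300 = 0
Collecting terms: 0.01 × V_1 = 0.06  =>  V_1 = 6 V
I_R2 = (V_1 - V_2)/R2 = (6 - 0)/300 = 0.02 A
P_R2 = I_R2² × R2 = (0.02)² × 300 = 0.12 W

Final answer: 0.12 W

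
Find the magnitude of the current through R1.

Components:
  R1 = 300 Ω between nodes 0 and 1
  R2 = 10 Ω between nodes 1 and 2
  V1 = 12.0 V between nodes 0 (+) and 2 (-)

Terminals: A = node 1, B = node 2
Nodal analysis, taking node 2 as the 0 V reference.
Source V1 fixes V_0 = 12 V.
KCL at each unknown node (sum of currents leaving = 0; resistances in Ω):
  Node 1: (V_1 - 12)/300 + (V_1 - 0)/10 = 0
Collecting terms: 0.1033 × V_1 = 0.04  =>  V_1 = 0.3871 V
I_R1 = (V_0 - V_1)/R1 = (12 - 0.3871)/300 = 0.03871 A
|I_R1| = 0.03871 A

Final answer: |I_R1| = 0.03871 A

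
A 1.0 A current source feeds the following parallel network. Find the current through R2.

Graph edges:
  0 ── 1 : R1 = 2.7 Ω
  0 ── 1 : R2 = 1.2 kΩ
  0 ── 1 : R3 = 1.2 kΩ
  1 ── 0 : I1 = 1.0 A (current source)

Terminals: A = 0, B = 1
All resistors sit directly between nodes 0 and 1, so they are in parallel and share one voltage V; the full source current 1 A splits among them.
1/R_par = 1/2.7 + 1/1200 + 1/1200 = 0.372 S  =>  R_par = 2.688 Ω
V = I × R_par = 1 × 2.688 = 2.688 V
I_R2 = V/R2 = 2.688/1200 = 0.00224 A

Final answer: 0.00224 A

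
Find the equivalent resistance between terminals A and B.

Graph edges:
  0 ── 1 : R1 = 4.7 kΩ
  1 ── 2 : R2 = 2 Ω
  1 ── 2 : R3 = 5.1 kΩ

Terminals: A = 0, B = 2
Reduce the network between node 0 (A) and node 2 (B) by series/parallel combination:
  Rp1 = R2 ‖ R3 (parallel, both between nodes 1 and 2) = 1/(1/2 + 1/5100) = 1.999 Ω
  Rs1 = R1 + Rp1 (series, joined only at node 1) = 4700 + 1.999 = 4702 Ω
R_eq = 4.702 kΩ

Final answer: 4.702 kΩ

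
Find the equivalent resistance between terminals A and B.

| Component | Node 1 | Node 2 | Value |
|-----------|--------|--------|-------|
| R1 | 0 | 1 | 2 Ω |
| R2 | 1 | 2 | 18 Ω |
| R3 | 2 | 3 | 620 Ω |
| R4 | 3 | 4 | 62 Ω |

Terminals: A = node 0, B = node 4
Reduce the network between node 0 (A) and node 4 (B) by series/parallel combination:
  Rs1 = R1 + R2 (series, joined only at node 1) = 2 + 18 = 20 Ω
  Rs2 = R3 + Rs1 (series, joined only at node 2) = 620 + 20 = 640 Ω
  Rs3 = R4 + Rs2 (series, joined only at node 3) = 62 + 640 = 702 Ω
R_eq = 702 Ω

Final answer: 702 Ω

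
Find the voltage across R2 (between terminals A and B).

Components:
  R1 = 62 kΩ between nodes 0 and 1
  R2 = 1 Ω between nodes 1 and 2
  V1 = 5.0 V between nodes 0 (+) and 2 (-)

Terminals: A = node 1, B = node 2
R1 and R2 are in series across V1 (node 0 → node 1 → node 2), and the output A–B is taken across R2, so this is a voltage divider.
Series current: I = V1/(R1 + R2) = 5/(62000 + 1) = 5/62000 = 0.00008064 A
V_R2 = I × R2 = V1 × R2/(R1 + R2) = 5 × 1/62000 = 0.00008064 V

Final answer: 8.064e-05 V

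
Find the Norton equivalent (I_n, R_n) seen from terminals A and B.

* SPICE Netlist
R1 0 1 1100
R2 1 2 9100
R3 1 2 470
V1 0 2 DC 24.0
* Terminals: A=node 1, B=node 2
Find the Thévenin equivalent first; then I_n = V_th/R_th and R_n = R_th.
Step 1 — V_th is the open-circuit voltage V_A - V_B (nothing connected across the terminals).
Nodal analysis, taking node 2 as the 0 V reference.
Source V1 fixes V_0 = 24 V.
KCL at each unknown node (sum of currents leaving = 0; resistances in Ω):
  Node 1: (V_1 - 24)/1100 + (V_1 - 0)/9100 + (V_1 - 0)/470 = 0
Collecting terms: 0.003147 × V_1 = 0.02182  =>  V_1 = 6.934 V
V_th = V_1 - V_2 = 6.934 - 0 = 6.934 V
Step 2 — R_th: zero the source — replace V1 by a short circuit (node 2 merges into node 0) — and find the resistance seen between A (node 1) and B (node 0).
Reduce the network between node 1 (A) and node 0 (B) by series/parallel combination:
  Rp1 = R1 ‖ R2 ‖ R3 (parallel, all between nodes 0 and 1) = 1/(1/1100 + 1/9100 + 1/470) = 317.8 Ω
R_th = 317.8 Ω
I_n = V_th/R_th = 6.934/317.8 = 0.02182 A, and R_n = R_th = 317.8 Ω

Final answer: I_n = 0.02182 A, R_n = 317.8 Ω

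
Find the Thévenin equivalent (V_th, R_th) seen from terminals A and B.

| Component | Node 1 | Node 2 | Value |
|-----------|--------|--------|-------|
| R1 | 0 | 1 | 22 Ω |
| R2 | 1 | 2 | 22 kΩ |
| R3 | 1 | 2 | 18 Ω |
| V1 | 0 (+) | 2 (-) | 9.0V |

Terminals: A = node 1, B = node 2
Step 1 — V_th is the open-circuit voltage V_A - V_B (nothing connected across the terminals).
Nodal analysis, taking node 2 as the 0 V reference.
Source V1 fixes V_0 = 9 V.
KCL at each unknown node (sum of currents leaving = 0; resistances in Ω):
  Node 1: (V_1 - 9)/22 + (V_1 - 0)/22000 + (V_1 - 0)/18 = 0
Collecting terms: 0.1011 × V_1 = 0.4091  =>  V_1 = 4.048 V
V_th = V_1 - V_2 = 4.048 - 0 = 4.048 V
Step 2 — R_th: zero the source — replace V1 by a short circuit (node 2 merges into node 0) — and find the resistance seen between A (node 1) and B (node 0).
Reduce the network between node 1 (A) and node 0 (B) by series/parallel combination:
  Rp1 = R1 ‖ R2 ‖ R3 (parallel, all between nodes 0 and 1) = 1/(1/22 + 1/22000 + 1/18) = 9.896 Ω
R_th = 9.896 Ω

Final answer: V_th = 4.048 V, R_th = 9.896 Ω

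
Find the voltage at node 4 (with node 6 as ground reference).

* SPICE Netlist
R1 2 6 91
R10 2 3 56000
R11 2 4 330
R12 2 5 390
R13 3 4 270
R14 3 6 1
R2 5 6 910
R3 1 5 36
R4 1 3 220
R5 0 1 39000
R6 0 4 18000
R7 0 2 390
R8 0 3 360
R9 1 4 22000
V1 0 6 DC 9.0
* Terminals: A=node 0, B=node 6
Nodal analysis, taking node 6 as the 0 V reference.
Source V1 fixes V_0 = 9 V.
KCL at each unknown node (sum of currents leaving = 0; resistances in Ω):
  Node 1: (V_1 - V_5)/36 + (V_1 - V_3)/220 + (V_1 - 9)/39000 + (V_1 - V_4)/22000 = 0
  Node 2: (V_2 - 0)/91 + (V_2 - 9)/390 + (V_2 - V_3)/56000 + (V_2 - V_4)/330 + (V_2 - V_5)/390 = 0
  Node 3: (V_3 - V_1)/220 + (V_3 - 9)/360 + (V_3 - V_2)/56000 + (V_3 - V_4)/270 + (V_3 - 0)/1 = 0
  Node 4: (V_4 - 9)/18000 + (V_4 - V_1)/22000 + (V_4 - V_2)/330 + (V_4 - V_3)/270 = 0
  Node 5: (V_5 - 0)/910 + (V_5 - V_1)/36 + (V_5 - V_2)/390 = 0
Collecting terms (coefficients in siemens):
  0.03239·V_1 - 0.004545·V_3 - 0.00004545·V_4 - 0.02778·V_5 = 0.0002308
  0.01917·V_2 - 0.00001786·V_3 - 0.00303·V_4 - 0.002564·V_5 = 0.02308
  1.011·V_3 - 0.004545·V_1 - 0.00001786·V_2 - 0.003704·V_4 = 0.025
  0.006835·V_4 - 0.00004545·V_1 - 0.00303·V_2 - 0.003704·V_3 = 0.0005
  0.03144·V_5 - 0.02778·V_1 - 0.002564·V_2 = 0
Solving these 5 simultaneous equations (Gaussian elimination) gives:
  V_1 = 0.4497 V, V_2 = 1.384 V, V_3 = 0.02936 V, V_4 = 0.7056 V
  V_5 = 0.5102 V
The requested potential is V_4 = 0.7056 V.

Final answer: V_4 = 0.7056 V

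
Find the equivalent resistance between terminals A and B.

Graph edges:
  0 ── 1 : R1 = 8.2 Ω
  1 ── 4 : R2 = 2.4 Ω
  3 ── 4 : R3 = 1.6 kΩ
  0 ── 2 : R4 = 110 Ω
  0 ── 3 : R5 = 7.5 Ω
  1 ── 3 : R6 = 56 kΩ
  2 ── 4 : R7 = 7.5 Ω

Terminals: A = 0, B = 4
The network is not a plain series/parallel combination. Inject a 1 A test current into terminal A (node 0) and return it from terminal B (node 4); then R_eq = V_A / (1 A).
Nodal analysis, taking node 4 as the 0 V reference.
Current source I_test pushes 1 A into node 0 and draws it out of node 4.
KCL at each unknown node (sum of currents leaving = 0; resistances in Ω):
  Node 0: (V_0 - V_1)/8.2 + (V_0 - V_2)/110 + (V_0 - V_3)/7.5 - 1 = 0
  Node 1: (V_1 - V_0)/8.2 + (V_1 - 0)/2.4 + (V_1 - V_3)/56000 = 0
  Node 2: (V_2 - V_0)/110 + (V_2 - 0)/7.5 = 0
  Node 3: (V_3 - V_0)/7.5 + (V_3 - V_1)/56000 + (V_3 - 0)/1600 = 0
Collecting terms (coefficients in siemens):
  0.2644·V_0 - 0.122·V_1 - 0.009091·V_2 - 0.1333·V_3 = 1
  0.5386·V_1 - 0.122·V_0 - 0.00001786·V_3 = 0
  0.1424·V_2 - 0.009091·V_0 = 0
  0.134·V_3 - 0.1333·V_0 - 0.00001786·V_1 = 0
Solving these 4 simultaneous equations (Gaussian elimination) gives:
  V_0 = 9.663 V, V_1 = 2.188 V, V_2 = 0.6168 V, V_3 = 9.617 V
R_eq = V_0 / 1 A = 9.663 Ω

Final answer: 9.663 Ω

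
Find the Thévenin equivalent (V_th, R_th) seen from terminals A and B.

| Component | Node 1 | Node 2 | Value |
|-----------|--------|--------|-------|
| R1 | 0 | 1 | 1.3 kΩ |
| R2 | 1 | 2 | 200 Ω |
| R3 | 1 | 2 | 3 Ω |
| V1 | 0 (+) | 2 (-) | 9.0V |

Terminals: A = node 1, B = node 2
Step 1 — V_th is the open-circuit voltage V_A - V_B (nothing connected across the terminals).
Nodal analysis, taking node 2 as the 0 V reference.
Source V1 fixes V_0 = 9 V.
KCL at each unknown node (sum of currents leaving = 0; resistances in Ω):
  Node 1: (V_1 - 9)/1300 + (V_1 - 0)/200 + (V_1 - 0)/3 = 0
Collecting terms: 0.3391 × V_1 = 0.006923  =>  V_1 = 0.02042 V
V_th = V_1 - V_2 = 0.02042 - 0 = 0.02042 V
Step 2 — R_th: zero the source — replace V1 by a short circuit (node 2 merges into node 0) — and find the resistance seen between A (node 1) and B (node 0).
Reduce the network between node 1 (A) and node 0 (B) by series/parallel combination:
  Rp1 = R1 ‖ R2 ‖ R3 (parallel, all between nodes 0 and 1) = 1/(1/1300 + 1/200 + 1/3) = 2.949 Ω
R_th = 2.949 Ω

Final answer: V_th = 0.02042 V, R_th = 2.949 Ω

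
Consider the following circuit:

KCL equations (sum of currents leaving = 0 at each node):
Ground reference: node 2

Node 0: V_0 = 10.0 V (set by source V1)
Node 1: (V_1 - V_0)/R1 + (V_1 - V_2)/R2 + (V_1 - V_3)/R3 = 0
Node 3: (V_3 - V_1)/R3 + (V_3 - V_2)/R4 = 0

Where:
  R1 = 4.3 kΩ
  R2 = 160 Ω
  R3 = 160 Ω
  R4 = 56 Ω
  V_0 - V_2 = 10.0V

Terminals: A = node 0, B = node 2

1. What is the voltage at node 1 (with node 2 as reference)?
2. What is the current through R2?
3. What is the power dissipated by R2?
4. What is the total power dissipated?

Nodal analysis, taking node 2 as the 0 V reference.
Source V1 fixes V_0 = 10 V.
KCL at each unknown node (sum of currents leaving = 0; resistances in Ω):
  Node 1: (V_1 - 10)/4300 + (V_1 - 0)/160 + (V_1 - V_3)/160 = 0
  Node 3: (V_3 - V_1)/160 + (V_3 - 0)/56 = 0
Collecting terms (coefficients in siemens):
  0.01273·V_1 - 0.00625·V_3 = 0.002326
  0.02411·V_3 - 0.00625·V_1 = 0
Determinant D = (0.01273)(0.02411) - (-0.00625)(-0.00625) = 0.0002679
V_1 = [(0.002326)(0.02411) - (-0.00625)(0)]/D = 0.2093 V
V_3 = [(0.01273)(0) - (0.002326)(-0.00625)]/D = 0.05426 V
Part 1:
  Read off the nodal solution: V_1 = 0.2093 V
Part 2:
  I_R2 = (V_1 - V_2)/R2 = (0.2093 - 0)/160 = 0.001308 A
  Magnitude: I_R2 = 0.001308 A
Part 3:
  I_R2 = (V_1 - V_2)/R2 = (0.2093 - 0)/160 = 0.001308 A
  P_R2 = I_R2² × R2 = (0.001308)² × 160 = 0.0002737 W
Part 4:
  Power in each resistor, P = (ΔV)²/R:
    P_R1 = (10 - 0.2093)²/4300 = 0.02229 W
    P_R2 = (0.2093 - 0)²/160 = 0.0002737 W
    P_R3 = (0.2093 - 0.05426)²/160 = 0.0001502 W
    P_R4 = (0 - 0.05426)²/56 = 0.00005257 W
  P_total = P_R1 + P_R2 + P_R3 + P_R4 = 0.02277 W

Final answers:
1. V_1 = 0.2093 V
2. I_R2 = 0.001308 A
3. P_R2 = 0.0002737 W
4. P_total = 0.02277 W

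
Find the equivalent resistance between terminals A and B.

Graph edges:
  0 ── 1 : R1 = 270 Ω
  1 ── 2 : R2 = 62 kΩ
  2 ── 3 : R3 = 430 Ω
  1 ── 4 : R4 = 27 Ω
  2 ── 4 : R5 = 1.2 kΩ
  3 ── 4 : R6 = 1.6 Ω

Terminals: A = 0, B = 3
The network is not a plain series/parallel combination. Inject a 1 A test current into terminal A (node 0) and return it from terminal B (node 3); then R_eq = V_A / (1 A).
Nodal analysis, taking node 3 as the 0 V reference.
Current source I_test pushes 1 A into node 0 and draws it out of node 3.
KCL at each unknown node (sum of currents leaving = 0; resistances in Ω):
  Node 0: (V_0 - V_1)/270 - 1 = 0
  Node 1: (V_1 - V_0)/270 + (V_1 - V_2)/62000 + (V_1 - V_4)/27 = 0
  Node 2: (V_2 - V_1)/62000 + (V_2 - 0)/430 + (V_2 - V_4)/1200 = 0
  Node 4: (V_4 - V_1)/27 + (V_4 - V_2)/1200 + (V_4 - 0)/1.6 = 0
Collecting terms (coefficients in siemens):
  0.003704·V_0 - 0.003704·V_1 = 1
  0.04076·V_1 - 0.003704·V_0 - 0.00001613·V_2 - 0.03704·V_4 = 0
  0.003175·V_2 - 0.00001613·V_1 - 0.0008333·V_4 = 0
  0.6629·V_4 - 0.03704·V_1 - 0.0008333·V_2 = 0
Solving these 4 simultaneous equations (Gaussian elimination) gives:
  V_0 = 298.6 V, V_1 = 28.59 V, V_2 = 0.5646 V, V_4 = 1.598 V
R_eq = V_0 / 1 A = 298.6 Ω

Final answer: 298.6 Ω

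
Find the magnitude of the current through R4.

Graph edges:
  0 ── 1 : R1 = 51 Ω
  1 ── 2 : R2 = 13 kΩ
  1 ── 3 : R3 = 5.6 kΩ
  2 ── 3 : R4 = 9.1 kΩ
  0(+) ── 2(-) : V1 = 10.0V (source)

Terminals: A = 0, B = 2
Nodal analysis, taking node 2 as the 0 V reference.
Source V1 fixes V_0 = 10 V.
KCL at each unknown node (sum of currents leaving = 0; resistances in Ω):
  Node 1: (V_1 - 10)/51 + (V_1 - 0)/13000 + (V_1 - V_3)/5600 = 0
  Node 3: (V_3 - V_1)/5600 + (V_3 - 0)/9100 = 0
Collecting terms (coefficients in siemens):
  0.01986·V_1 - 0.0001786·V_3 = 0.1961
  0.0002885·V_3 - 0.0001786·V_1 = 0
Determinant D = (0.01986)(0.0002885) - (-0.0001786)(-0.0001786) = 0.000005698
V_1 = [(0.1961)(0.0002885) - (-0.0001786)(0)]/D = 9.927 V
V_3 = [(0.01986)(0) - (0.1961)(-0.0001786)]/D = 6.145 V
I_R4 = (V_2 - V_3)/R4 = (0 - 6.145)/9100 = -0.0006753 A
|I_R4| = 0.0006753 A

Final answer: |I_R4| = 0.0006753 A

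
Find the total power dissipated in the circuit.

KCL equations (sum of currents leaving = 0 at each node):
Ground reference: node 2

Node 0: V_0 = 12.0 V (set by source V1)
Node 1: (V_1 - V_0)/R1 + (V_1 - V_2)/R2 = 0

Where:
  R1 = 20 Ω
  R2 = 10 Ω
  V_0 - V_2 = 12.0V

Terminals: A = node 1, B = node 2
Nodal analysis, taking node 2 as the 0 V reference.
Source V1 fixes V_0 = 12 V.
KCL at each unknown node (sum of currents leaving = 0; resistances in Ω):
  Node 1: (V_1 - 12)/20 + (V_1 - 0)/10 = 0
Collecting terms: 0.15 × V_1 = 0.6  =>  V_1 = 4 V
Power in each resistor, P = (ΔV)²/R:
  P_R1 = (12 - 4)²/20 = 3.2 W
  P_R2 = (4 - 0)²/10 = 1.6 W
P_total = P_R1 + P_R2 = 4.8 W

Final answer: 4.8 W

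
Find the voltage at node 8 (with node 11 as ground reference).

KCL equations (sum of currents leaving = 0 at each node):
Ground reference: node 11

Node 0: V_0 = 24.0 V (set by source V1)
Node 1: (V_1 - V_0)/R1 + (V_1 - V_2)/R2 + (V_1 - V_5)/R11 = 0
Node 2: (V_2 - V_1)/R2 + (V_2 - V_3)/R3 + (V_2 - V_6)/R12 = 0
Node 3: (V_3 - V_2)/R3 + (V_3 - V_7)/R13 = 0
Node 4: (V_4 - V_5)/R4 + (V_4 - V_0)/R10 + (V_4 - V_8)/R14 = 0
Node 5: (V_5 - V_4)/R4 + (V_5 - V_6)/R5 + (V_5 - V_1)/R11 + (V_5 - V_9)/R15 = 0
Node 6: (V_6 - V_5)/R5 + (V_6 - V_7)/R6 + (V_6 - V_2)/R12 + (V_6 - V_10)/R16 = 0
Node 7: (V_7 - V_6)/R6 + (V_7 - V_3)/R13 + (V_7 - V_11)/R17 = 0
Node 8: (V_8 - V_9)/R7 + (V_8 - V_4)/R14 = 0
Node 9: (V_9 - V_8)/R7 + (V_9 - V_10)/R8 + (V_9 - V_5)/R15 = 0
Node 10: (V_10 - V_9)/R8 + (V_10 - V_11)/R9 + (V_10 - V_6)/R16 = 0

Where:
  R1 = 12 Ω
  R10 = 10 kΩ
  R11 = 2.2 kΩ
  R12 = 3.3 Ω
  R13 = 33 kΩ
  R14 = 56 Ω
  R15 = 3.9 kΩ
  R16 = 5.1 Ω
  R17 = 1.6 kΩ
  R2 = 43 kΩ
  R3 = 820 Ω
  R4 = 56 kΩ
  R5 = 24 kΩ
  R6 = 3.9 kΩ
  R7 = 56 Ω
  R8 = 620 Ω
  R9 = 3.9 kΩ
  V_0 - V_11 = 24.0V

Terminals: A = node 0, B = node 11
Nodal analysis, taking node 11 as the 0 V reference.
Source V1 fixes V_0 = 24 V.
KCL at each unknown node (sum of currents leaving = 0; resistances in Ω):
  Node 1: (V_1 - 24)/12 + (V_1 - V_2)/43000 + (V_1 - V_5)/2200 = 0
  Node 2: (V_2 - V_1)/43000 + (V_2 - V_3)/820 + (V_2 - V_6)/3.3 = 0
  Node 3: (V_3 - V_2)/820 + (V_3 - V_7)/33000 = 0
  Node 4: (V_4 - V_5)/56000 + (V_4 - 24)/10000 + (V_4 - V_8)/56 = 0
  Node 5: (V_5 - V_4)/56000 + (V_5 - V_6)/24000 + (V_5 - V_1)/2200 + (V_5 - V_9)/3900 = 0
  Node 6: (V_6 - V_5)/24000 + (V_6 - V_7)/3900 + (V_6 - V_2)/3.3 + (V_6 - V_10)/5.1 = 0
  Node 7: (V_7 - V_6)/3900 + (V_7 - V_3)/33000 + (V_7 - 0)/1600 = 0
  Node 8: (V_8 - V_9)/56 + (V_8 - V_4)/56 = 0
  Node 9: (V_9 - V_8)/56 + (V_9 - V_10)/620 + (V_9 - V_5)/3900 = 0
  Node 10: (V_10 - V_9)/620 + (V_10 - 0)/3900 + (V_10 - V_6)/5.1 = 0
Collecting terms (coefficients in siemens):
  0.08381·V_1 - 0.00002326·V_2 - 0.0004545·V_5 = 2
  0.3043·V_2 - 0.00002326·V_1 - 0.00122·V_3 - 0.303·V_6 = 0
  0.00125·V_3 - 0.00122·V_2 - 0.0000303·V_7 = 0
  0.01797·V_4 - 0.00001786·V_5 - 0.01786·V_8 = 0.0024
  0.0007705·V_5 - 0.0004545·V_1 - 0.00001786·V_4 - 0.00004167·V_6 - 0.0002564·V_9 = 0
  0.4994·V_6 - 0.303·V_2 - 0.00004167·V_5 - 0.0002564·V_7 - 0.1961·V_10 = 0
  0.0009117·V_7 - 0.0000303·V_3 - 0.0002564·V_6 = 0
  0.03571·V_8 - 0.01786·V_4 - 0.01786·V_9 = 0
  0.01973·V_9 - 0.0002564·V_5 - 0.01786·V_8 - 0.001613·V_10 = 0
  0.1979·V_10 - 0.1961·V_6 - 0.001613·V_9 = 0
Solving these 10 simultaneous equations (Gaussian elimination) gives:
  V_1 = 23.97 V, V_2 = 9.005 V, V_3 = 8.855 V, V_4 = 11.23 V
  V_5 = 18.57 V, V_6 = 9.004 V, V_7 = 2.827 V, V_8 = 11.15 V
  V_9 = 11.07 V, V_10 = 9.01 V
The requested potential is V_8 = 11.15 V.

Final answer: V_8 = 11.15 V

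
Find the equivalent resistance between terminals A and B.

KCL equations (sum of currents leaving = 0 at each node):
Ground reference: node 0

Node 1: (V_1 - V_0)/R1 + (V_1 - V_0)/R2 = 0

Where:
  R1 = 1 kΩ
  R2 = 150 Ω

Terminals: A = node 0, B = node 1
Reduce the network between node 0 (A) and node 1 (B) by series/parallel combination:
  Rp1 = R1 ‖ R2 (parallel, both between nodes 0 and 1) = 1/(1/1000 + 1/150) = 130.4 Ω
R_eq = 130.4 Ω

Final answer: 130.4 Ω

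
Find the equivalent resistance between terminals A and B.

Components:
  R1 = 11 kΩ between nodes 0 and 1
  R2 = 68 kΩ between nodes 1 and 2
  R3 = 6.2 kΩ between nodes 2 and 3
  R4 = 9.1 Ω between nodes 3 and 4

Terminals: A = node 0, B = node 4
Reduce the network between node 0 (A) and node 4 (B) by series/parallel combination:
  Rs1 = R1 + R2 (series, joined only at node 1) = 11000 + 68000 = 79000 Ω
  Rs2 = R3 + Rs1 (series, joined only at node 2) = 6200 + 79000 = 85200 Ω
  Rs3 = R4 + Rs2 (series, joined only at node 3) = 9.1 + 85200 = 85210 Ω
R_eq = 85.21 kΩ

Final answer: 85.21 kΩ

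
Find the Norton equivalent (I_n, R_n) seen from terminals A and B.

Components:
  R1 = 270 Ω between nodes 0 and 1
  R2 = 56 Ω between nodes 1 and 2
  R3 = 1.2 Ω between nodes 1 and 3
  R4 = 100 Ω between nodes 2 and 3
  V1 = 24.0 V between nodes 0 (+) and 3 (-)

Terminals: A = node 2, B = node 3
Find the Thévenin equivalent first; then I_n = V_th/R_th and R_n = R_th.
Step 1 — V_th is the open-circuit voltage V_A - V_B (nothing connected across the terminals).
Nodal analysis, taking node 3 as the 0 V reference.
Source V1 fixes V_0 = 24 V.
KCL at each unknown node (sum of currents leaving = 0; resistances in Ω):
  Node 1: (V_1 - 24)/270 + (V_1 - V_2)/56 + (V_1 - 0)/1.2 = 0
  Node 2: (V_2 - V_1)/56 + (V_2 - 0)/100 = 0
Collecting terms (coefficients in siemens):
  0.8549·V_1 - 0.01786·V_2 = 0.08889
  0.02786·V_2 - 0.01786·V_1 = 0
Determinant D = (0.8549)(0.02786) - (-0.01786)(-0.01786) = 0.0235
V_1 = [(0.08889)(0.02786) - (-0.01786)(0)]/D = 0.1054 V
V_2 = [(0.8549)(0) - (0.08889)(-0.01786)]/D = 0.06756 V
V_th = V_2 - V_3 = 0.06756 - 0 = 0.06756 V
Step 2 — R_th: zero the source — replace V1 by a short circuit (node 3 merges into node 0) — and find the resistance seen between A (node 2) and B (node 0).
Reduce the network between node 2 (A) and node 0 (B) by series/parallel combination:
  Rp1 = R1 ‖ R3 (parallel, both between nodes 0 and 1) = 1/(1/270 + 1/1.2) = 1.195 Ω
  Rs1 = R2 + Rp1 (series, joined only at node 1) = 56 + 1.195 = 57.19 Ω
  Rp2 = R4 ‖ Rs1 (parallel, both between nodes 0 and 2) = 1/(1/100 + 1/57.19) = 36.38 Ω
R_th = 36.38 Ω
I_n = V_th/R_th = 0.06756/36.38 = 0.001857 A, and R_n = R_th = 36.38 Ω

Final answer: I_n = 0.001857 A, R_n = 36.38 Ω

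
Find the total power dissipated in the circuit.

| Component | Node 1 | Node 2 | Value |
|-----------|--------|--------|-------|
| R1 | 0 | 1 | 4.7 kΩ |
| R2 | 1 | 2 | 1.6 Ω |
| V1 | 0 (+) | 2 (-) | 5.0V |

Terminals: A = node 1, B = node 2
Nodal analysis, taking node 2 as the 0 V reference.
Source V1 fixes V_0 = 5 V.
KCL at each unknown node (sum of currents leaving = 0; resistances in Ω):
  Node 1: (V_1 - 5)/4700 + (V_1 - 0)/1.6 = 0
Collecting terms: 0.6252 × V_1 = 0.001064  =>  V_1 = 0.001702 V
Power in each resistor, P = (ΔV)²/R:
  P_R1 = (5 - 0.001702)²/4700 = 0.005316 W
  P_R2 = (0.001702 - 0)²/1.6 = 0.00000181 W
P_total = P_R1 + P_R2 = 0.005317 W

Final answer: 0.005317 W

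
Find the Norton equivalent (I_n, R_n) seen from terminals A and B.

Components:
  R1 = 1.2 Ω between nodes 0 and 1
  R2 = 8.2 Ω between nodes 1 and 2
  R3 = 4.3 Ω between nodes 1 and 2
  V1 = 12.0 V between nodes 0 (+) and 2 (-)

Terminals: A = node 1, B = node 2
Find the Thévenin equivalent first; then I_n = V_th/R_th and R_n = R_th.
Step 1 — V_th is the open-circuit voltage V_A - V_B (nothing connected across the terminals).
Nodal analysis, taking node 2 as the 0 V reference.
Source V1 fixes V_0 = 12 V.
KCL at each unknown node (sum of currents leaving = 0; resistances in Ω):
  Node 1: (V_1 - 12)/1.2 + (V_1 - 0)/8.2 + (V_1 - 0)/4.3 = 0
Collecting terms: 1.188 × V_1 = 10  =>  V_1 = 8.419 V
V_th = V_1 - V_2 = 8.419 - 0 = 8.419 V
Step 2 — R_th: zero the source — replace V1 by a short circuit (node 2 merges into node 0) — and find the resistance seen between A (node 1) and B (node 0).
Reduce the network between node 1 (A) and node 0 (B) by series/parallel combination:
  Rp1 = R1 ‖ R2 ‖ R3 (parallel, all between nodes 0 and 1) = 1/(1/1.2 + 1/8.2 + 1/4.3) = 0.8419 Ω
R_th = 0.8419 Ω
I_n = V_th/R_th = 8.419/0.8419 = 10 A, and R_n = R_th = 0.8419 Ω

Final answer: I_n = 10 A, R_n = 0.8419 Ω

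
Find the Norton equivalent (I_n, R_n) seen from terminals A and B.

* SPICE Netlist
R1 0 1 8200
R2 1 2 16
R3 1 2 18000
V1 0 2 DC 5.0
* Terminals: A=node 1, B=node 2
Find the Thévenin equivalent first; then I_n = V_th/R_th and R_n = R_th.
Step 1 — V_th is the open-circuit voltage V_A - V_B (nothing connected across the terminals).
Nodal analysis, taking node 2 as the 0 V reference.
Source V1 fixes V_0 = 5 V.
KCL at each unknown node (sum of currents leaving = 0; resistances in Ω):
  Node 1: (V_1 - 5)/8200 + (V_1 - 0)/16 + (V_1 - 0)/18000 = 0
Collecting terms: 0.06268 × V_1 = 0.0006098  =>  V_1 = 0.009728 V
V_th = V_1 - V_2 = 0.009728 - 0 = 0.009728 V
Step 2 — R_th: zero the source — replace V1 by a short circuit (node 2 merges into node 0) — and find the resistance seen between A (node 1) and B (node 0).
Reduce the network between node 1 (A) and node 0 (B) by series/parallel combination:
  Rp1 = R1 ‖ R2 ‖ R3 (parallel, all between nodes 0 and 1) = 1/(1/8200 + 1/16 + 1/18000) = 15.95 Ω
R_th = 15.95 Ω
I_n = V_th/R_th = 0.009728/15.95 = 0.0006098 A, and R_n = R_th = 15.95 Ω

Final answer: I_n = 0.0006098 A, R_n = 15.95 Ω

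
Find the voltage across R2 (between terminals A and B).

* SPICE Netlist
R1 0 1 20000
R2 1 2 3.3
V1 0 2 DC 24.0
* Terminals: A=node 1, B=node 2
R1 and R2 are in series across V1 (node 0 → node 1 → node 2), and the output A–B is taken across R2, so this is a voltage divider.
Series current: I = V1/(R1 + R2) = 24/(20000 + 3.3) = 24/20000 = 0.0012 A
V_R2 = I × R2 = V1 × R2/(R1 + R2) = 24 × 3.3/20000 = 0.003959 V

Final answer: 0.003959 V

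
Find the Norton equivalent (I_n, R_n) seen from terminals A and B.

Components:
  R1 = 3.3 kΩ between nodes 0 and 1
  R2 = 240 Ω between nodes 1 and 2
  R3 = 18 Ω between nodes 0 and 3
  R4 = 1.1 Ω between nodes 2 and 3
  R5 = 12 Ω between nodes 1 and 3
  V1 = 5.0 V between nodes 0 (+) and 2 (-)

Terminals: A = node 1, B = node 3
Find the Thévenin equivalent first; then I_n = V_th/R_th and R_n = R_th.
Step 1 — V_th is the open-circuit voltage V_A - V_B (nothing connected across the terminals).
Nodal analysis, taking node 2 as the 0 V reference.
Source V1 fixes V_0 = 5 V.
KCL at each unknown node (sum of currents leaving = 0; resistances in Ω):
  Node 1: (V_1 - 5)/3300 + (V_1 - 0)/240 + (V_1 - V_3)/12 = 0
  Node 3: (V_3 - 5)/18 + (V_3 - 0)/1.1 + (V_3 - V_1)/12 = 0
Collecting terms (coefficients in siemens):
  0.0878·V_1 - 0.08333·V_3 = 0.001515
  1.048·V_3 - 0.08333·V_1 = 0.2778
Determinant D = (0.0878)(1.048) - (-0.08333)(-0.08333) = 0.08507
V_1 = [(0.001515)(1.048) - (-0.08333)(0.2778)]/D = 0.2908 V
V_3 = [(0.0878)(0.2778) - (0.001515)(-0.08333)]/D = 0.2882 V
V_th = V_1 - V_3 = 0.2908 - 0.2882 = 0.002586 V
Step 2 — R_th: zero the source — replace V1 by a short circuit (node 2 merges into node 0) — and find the resistance seen between A (node 1) and B (node 3).
Reduce the network between node 1 (A) and node 3 (B) by series/parallel combination:
  Rp1 = R1 ‖ R2 (parallel, both between nodes 0 and 1) = 1/(1/3300 + 1/240) = 223.7 Ω
  Rp2 = R3 ‖ R4 (parallel, both between nodes 0 and 3) = 1/(1/18 + 1/1.1) = 1.037 Ω
  Rs1 = Rp1 + Rp2 (series, joined only at node 0) = 223.7 + 1.037 = 224.8 Ω
  Rp3 = R5 ‖ Rs1 (parallel, both between nodes 1 and 3) = 1/(1/12 + 1/224.8) = 11.39 Ω
R_th = 11.39 Ω
I_n = V_th/R_th = 0.002586/11.39 = 0.000227 A, and R_n = R_th = 11.39 Ω

Final answer: I_n = 0.000227 A, R_n = 11.39 Ω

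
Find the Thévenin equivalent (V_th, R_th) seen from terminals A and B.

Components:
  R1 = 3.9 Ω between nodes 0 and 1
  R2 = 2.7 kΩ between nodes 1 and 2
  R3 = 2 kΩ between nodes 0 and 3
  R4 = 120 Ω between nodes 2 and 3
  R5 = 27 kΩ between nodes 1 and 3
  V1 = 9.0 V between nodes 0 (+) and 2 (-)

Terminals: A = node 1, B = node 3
Step 1 — V_th is the open-circuit voltage V_A - V_B (nothing connected across the terminals).
Nodal analysis, taking node 2 as the 0 V reference.
Source V1 fixes V_0 = 9 V.
KCL at each unknown node (sum of currents leaving = 0; resistances in Ω):
  Node 1: (V_1 - 9)/3.9 + (V_1 - 0)/2700 + (V_1 - V_3)/27000 = 0
  Node 3: (V_3 - 9)/2000 + (V_3 - 0)/120 + (V_3 - V_1)/27000 = 0
Collecting terms (coefficients in siemens):
  0.2568·V_1 - 0.00003704·V_3 = 2.308
  0.00887·V_3 - 0.00003704·V_1 = 0.0045
Determinant D = (0.2568)(0.00887) - (-0.00003704)(-0.00003704) = 0.002278
V_1 = [(2.308)(0.00887) - (-0.00003704)(0.0045)]/D = 8.986 V
V_3 = [(0.2568)(0.0045) - (2.308)(-0.00003704)]/D = 0.5448 V
V_th = V_1 - V_3 = 8.986 - 0.5448 = 8.441 V
Step 2 — R_th: zero the source — replace V1 by a short circuit (node 2 merges into node 0) — and find the resistance seen between A (node 1) and B (node 3).
Reduce the network between node 1 (A) and node 3 (B) by series/parallel combination:
  Rp1 = R1 ‖ R2 (parallel, both between nodes 0 and 1) = 1/(1/3.9 + 1/2700) = 3.894 Ω
  Rp2 = R3 ‖ R4 (parallel, both between nodes 0 and 3) = 1/(1/2000 + 1/120) = 113.2 Ω
  Rs1 = Rp1 + Rp2 (series, joined only at node 0) = 3.894 + 113.2 = 117.1 Ω
  Rp3 = R5 ‖ Rs1 (parallel, both between nodes 1 and 3) = 1/(1/27000 + 1/117.1) = 116.6 Ω
R_th = 116.6 Ω

Final answer: V_th = 8.441 V, R_th = 116.6 Ω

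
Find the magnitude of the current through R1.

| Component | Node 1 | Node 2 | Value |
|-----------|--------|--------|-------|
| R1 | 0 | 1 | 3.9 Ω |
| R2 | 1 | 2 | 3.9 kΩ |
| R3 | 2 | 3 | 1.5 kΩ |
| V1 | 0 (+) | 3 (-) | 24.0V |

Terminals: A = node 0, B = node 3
Nodal analysis, taking node 3 as the 0 V reference.
Source V1 fixes V_0 = 24 V.
KCL at each unknown node (sum of currents leaving = 0; resistances in Ω):
  Node 1: (V_1 - 24)/3.9 + (V_1 - V_2)/3900 = 0
  Node 2: (V_2 - V_1)/3900 + (V_2 - 0)/1500 = 0
Collecting terms (coefficients in siemens):
  0.2567·V_1 - 0.0002564·V_2 = 6.154
  0.0009231·V_2 - 0.0002564·V_1 = 0
Determinant D = (0.2567)(0.0009231) - (-0.0002564)(-0.0002564) = 0.0002369
V_1 = [(6.154)(0.0009231) - (-0.0002564)(0)]/D = 23.98 V
V_2 = [(0.2567)(0) - (6.154)(-0.0002564)]/D = 6.662 V
I_R1 = (V_0 - V_1)/R1 = (24 - 23.98)/3.9 = 0.004441 A
|I_R1| = 0.004441 A

Final answer: |I_R1| = 0.004441 A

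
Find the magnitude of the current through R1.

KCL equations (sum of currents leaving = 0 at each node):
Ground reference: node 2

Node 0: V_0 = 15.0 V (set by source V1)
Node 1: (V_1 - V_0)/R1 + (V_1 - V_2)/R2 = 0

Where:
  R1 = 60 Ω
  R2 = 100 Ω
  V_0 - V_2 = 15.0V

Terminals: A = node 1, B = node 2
Nodal analysis, taking node 2 as the 0 V reference.
Source V1 fixes V_0 = 15 V.
KCL at each unknown node (sum of currents leaving = 0; resistances in Ω):
  Node 1: (V_1 - 15)/60 + (V_1 - 0)/100 = 0
Collecting terms: 0.02667 × V_1 = 0.25  =>  V_1 = 9.375 V
I_R1 = (V_0 - V_1)/R1 = (15 - 9.375)/60 = 0.09375 A
|I_R1| = 0.09375 A

Final answer: |I_R1| = 0.09375 A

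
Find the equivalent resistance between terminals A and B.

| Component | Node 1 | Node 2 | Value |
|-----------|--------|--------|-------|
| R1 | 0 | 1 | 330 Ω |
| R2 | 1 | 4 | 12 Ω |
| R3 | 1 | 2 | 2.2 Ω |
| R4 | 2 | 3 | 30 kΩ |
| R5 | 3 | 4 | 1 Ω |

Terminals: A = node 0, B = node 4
Reduce the network between node 0 (A) and node 4 (B) by series/parallel combination:
  Rs1 = R3 + R4 (series, joined only at node 2) = 2.2 + 30000 = 30000 Ω
  Rs2 = R5 + Rs1 (series, joined only at node 3) = 1 + 30000 = 30000 Ω
  Rp1 = R2 ‖ Rs2 (parallel, both between nodes 1 and 4) = 1/(1/12 + 1/30000) = 12 Ω
  Rs3 = R1 + Rp1 (series, joined only at node 1) = 330 + 12 = 342 Ω
R_eq = 342 Ω

Final answer: 342 Ω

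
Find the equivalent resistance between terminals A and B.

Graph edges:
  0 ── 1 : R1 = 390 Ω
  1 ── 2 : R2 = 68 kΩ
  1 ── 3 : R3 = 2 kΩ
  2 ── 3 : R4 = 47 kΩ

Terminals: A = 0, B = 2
Reduce the network between node 0 (A) and node 2 (B) by series/parallel combination:
  Rs1 = R3 + R4 (series, joined only at node 3) = 2000 + 47000 = 49000 Ω
  Rp1 = R2 ‖ Rs1 (parallel, both between nodes 1 and 2) = 1/(1/68000 + 1/49000) = 28480 Ω
  Rs2 = R1 + Rp1 (series, joined only at node 1) = 390 + 28480 = 28870 Ω
R_eq = 28.87 kΩ

Final answer: 28.87 kΩ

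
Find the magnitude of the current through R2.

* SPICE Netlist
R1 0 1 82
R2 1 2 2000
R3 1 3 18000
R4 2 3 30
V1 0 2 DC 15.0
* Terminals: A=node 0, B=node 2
Nodal analysis, taking node 2 as the 0 V reference.
Source V1 fixes V_0 = 15 V.
KCL at each unknown node (sum of currents leaving = 0; resistances in Ω):
  Node 1: (V_1 - 15)/82 + (V_1 - 0)/2000 + (V_1 - V_3)/18000 = 0
  Node 3: (V_3 - V_1)/18000 + (V_3 - 0)/30 = 0
Collecting terms (coefficients in siemens):
  0.01275·V_1 - 0.00005556·V_3 = 0.1829
  0.03339·V_3 - 0.00005556·V_1 = 0
Determinant D = (0.01275)(0.03339) - (-0.00005556)(-0.00005556) = 0.0004257
V_1 = [(0.1829)(0.03339) - (-0.00005556)(0)]/D = 14.35 V
V_3 = [(0.01275)(0) - (0.1829)(-0.00005556)]/D = 0.02387 V
I_R2 = (V_1 - V_2)/R2 = (14.35 - 0)/2000 = 0.007173 A
|I_R2| = 0.007173 A

Final answer: |I_R2| = 0.007173 A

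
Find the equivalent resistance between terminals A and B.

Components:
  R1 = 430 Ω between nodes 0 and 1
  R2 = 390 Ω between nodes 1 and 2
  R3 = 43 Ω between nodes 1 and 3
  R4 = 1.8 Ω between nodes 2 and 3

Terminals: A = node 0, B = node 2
Reduce the network between node 0 (A) and node 2 (B) by series/parallel combination:
  Rs1 = R3 + R4 (series, joined only at node 3) = 43 + 1.8 = 44.8 Ω
  Rp1 = R2 ‖ Rs1 (parallel, both between nodes 1 and 2) = 1/(1/390 + 1/44.8) = 40.18 Ω
  Rs2 = R1 + Rp1 (series, joined only at node 1) = 430 + 40.18 = 470.2 Ω
R_eq = 470.2 Ω

Final answer: 470.2 Ω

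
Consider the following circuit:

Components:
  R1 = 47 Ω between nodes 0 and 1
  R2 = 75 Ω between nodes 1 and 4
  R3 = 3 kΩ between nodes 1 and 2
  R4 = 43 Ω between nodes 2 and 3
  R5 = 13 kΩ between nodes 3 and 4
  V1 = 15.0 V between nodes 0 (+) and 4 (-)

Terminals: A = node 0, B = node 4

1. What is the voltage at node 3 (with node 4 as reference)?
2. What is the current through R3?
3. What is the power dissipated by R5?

Nodal analysis, taking node 4 as the 0 V reference.
Source V1 fixes V_0 = 15 V.
KCL at each unknown node (sum of currents leaving = 0; resistances in Ω):
  Node 1: (V_1 - 15)/47 + (V_1 - 0)/75 + (V_1 - V_2)/3000 = 0
  Node 2: (V_2 - V_1)/3000 + (V_2 - V_3)/43 = 0
  Node 3: (V_3 - V_2)/43 + (V_3 - 0)/13000 = 0
Collecting terms (coefficients in siemens):
  0.03494·V_1 - 0.0003333·V_2 = 0.3191
  0.02359·V_2 - 0.0003333·V_1 - 0.02326·V_3 = 0
  0.02333·V_3 - 0.02326·V_2 = 0
Solving these 3 simultaneous equations (Gaussian elimination) gives:
  V_1 = 9.205 V, V_2 = 7.483 V, V_3 = 7.459 V
Part 1:
  Read off the nodal solution: V_3 = 7.459 V
Part 2:
  I_R3 = (V_1 - V_2)/R3 = (9.205 - 7.483)/3000 = 0.0005738 A
  Magnitude: I_R3 = 0.0005738 A
Part 3:
  I_R5 = (V_3 - V_4)/R5 = (7.459 - 0)/13000 = 0.0005738 A
  P_R5 = I_R5² × R5 = (0.0005738)² × 13000 = 0.00428 W

Final answers:
1. V_3 = 7.459 V
2. I_R3 = 0.0005738 A
3. P_R5 = 0.00428 W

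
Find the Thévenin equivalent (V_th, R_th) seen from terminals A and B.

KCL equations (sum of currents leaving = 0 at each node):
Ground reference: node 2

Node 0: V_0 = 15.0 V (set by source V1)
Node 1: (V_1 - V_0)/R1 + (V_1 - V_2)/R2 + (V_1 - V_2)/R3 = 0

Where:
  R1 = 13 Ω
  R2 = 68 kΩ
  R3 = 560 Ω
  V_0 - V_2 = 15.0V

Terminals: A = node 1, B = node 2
Step 1 — V_th is the open-circuit voltage V_A - V_B (nothing connected across the terminals).
Nodal analysis, taking node 2 as the 0 V reference.
Source V1 fixes V_0 = 15 V.
KCL at each unknown node (sum of currents leaving = 0; resistances in Ω):
  Node 1: (V_1 - 15)/13 + (V_1 - 0)/68000 + (V_1 - 0)/560 = 0
Collecting terms: 0.07872 × V_1 = 1.154  =>  V_1 = 14.66 V
V_th = V_1 - V_2 = 14.66 - 0 = 14.66 V
Step 2 — R_th: zero the source — replace V1 by a short circuit (node 2 merges into node 0) — and find the resistance seen between A (node 1) and B (node 0).
Reduce the network between node 1 (A) and node 0 (B) by series/parallel combination:
  Rp1 = R1 ‖ R2 ‖ R3 (parallel, all between nodes 0 and 1) = 1/(1/13 + 1/68000 + 1/560) = 12.7 Ω
R_th = 12.7 Ω

Final answer: V_th = 14.66 V, R_th = 12.7 Ω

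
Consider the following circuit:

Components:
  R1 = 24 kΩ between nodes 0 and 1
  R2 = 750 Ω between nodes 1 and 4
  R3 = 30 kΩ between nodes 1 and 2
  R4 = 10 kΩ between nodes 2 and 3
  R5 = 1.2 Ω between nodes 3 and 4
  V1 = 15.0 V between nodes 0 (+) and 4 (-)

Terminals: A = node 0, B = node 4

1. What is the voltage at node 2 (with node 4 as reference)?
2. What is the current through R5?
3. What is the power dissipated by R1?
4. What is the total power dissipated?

Nodal analysis, taking node 4 as the 0 V reference.
Source V1 fixes V_0 = 15 V.
KCL at each unknown node (sum of currents leaving = 0; resistances in Ω):
  Node 1: (V_1 - 15)/24000 + (V_1 - 0)/750 + (V_1 - V_2)/30000 = 0
  Node 2: (V_2 - V_1)/30000 + (V_2 - V_3)/10000 = 0
  Node 3: (V_3 - V_2)/10000 + (V_3 - 0)/1.2 = 0
Collecting terms (coefficients in siemens):
  0.001408·V_1 - 0.00003333·V_2 = 0.000625
  0.0001333·V_2 - 0.00003333·V_1 - 0.0001·V_3 = 0
  0.8334·V_3 - 0.0001·V_2 = 0
Solving these 3 simultaneous equations (Gaussian elimination) gives:
  V_1 = 0.4464 V, V_2 = 0.1116 V, V_3 = 0.00001339 V
Part 1:
  Read off the nodal solution: V_2 = 0.1116 V
Part 2:
  I_R5 = (V_3 - V_4)/R5 = (0.00001339 - 0)/1.2 = 0.00001116 A
  Magnitude: I_R5 = 0.00001116 A
Part 3:
  I_R1 = (V_0 - V_1)/R1 = (15 - 0.4464)/24000 = 0.0006064 A
  P_R1 = I_R1² × R1 = (0.0006064)² × 24000 = 0.008825 W
Part 4:
  Power in each resistor, P = (ΔV)²/R:
    P_R1 = (15 - 0.4464)²/24000 = 0.008825 W
    P_R2 = (0.4464 - 0)²/750 = 0.0002657 W
    P_R3 = (0.4464 - 0.1116)²/30000 = 0.000003737 W
    P_R4 = (0.1116 - 0.00001339)²/10000 = 0.000001246 W
    P_R5 = (0.00001339 - 0)²/1.2 = 0.0000000001495 W
  P_total = P_R1 + P_R2 + P_R3 + P_R4 + P_R5 = 0.009096 W

Final answers:
1. V_2 = 0.1116 V
2. I_R5 = 1.116e-05 A
3. P_R1 = 0.008825 W
4. P_total = 0.009096 W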